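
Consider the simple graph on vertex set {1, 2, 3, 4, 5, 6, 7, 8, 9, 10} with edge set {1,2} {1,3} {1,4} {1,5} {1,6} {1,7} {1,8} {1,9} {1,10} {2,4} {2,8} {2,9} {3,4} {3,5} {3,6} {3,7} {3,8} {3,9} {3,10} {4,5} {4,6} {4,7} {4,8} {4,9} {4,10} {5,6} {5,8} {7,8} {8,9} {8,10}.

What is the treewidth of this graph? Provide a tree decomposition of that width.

Each bag holds 5 vertices, so the decomposition has width 4, which upper-bounds the treewidth. On the other hand G contains the 5-clique {1, 2, 4, 8, 9}. A clique must lie in a single bag of any decomposition, so no decomposition can have width below 4. Therefore the treewidth is 4.

Treewidth 4.
One optimal decomposition is:
Bags: B1 = {1, 3, 4, 8, 9}  B2 = {1, 3, 4, 5, 8}  B3 = {1, 3, 4, 7, 8}  B4 = {1, 3, 4, 5, 6}  B5 = {1, 3, 4, 8, 10}  B6 = {1, 2, 4, 8, 9}
Tree: B1–B2, B2–B3, B2–B4, B3–B5, B1–B6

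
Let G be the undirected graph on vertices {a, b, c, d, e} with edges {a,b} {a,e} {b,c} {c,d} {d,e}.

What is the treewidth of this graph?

2

A width-2 tree decomposition is:
Bags: B1 = {a, b, c}  B2 = {a, c, e}  B3 = {c, d, e}
Tree: B1–B2, B2–B3
Each bag holds 3 vertices, so the decomposition has width 2, which upper-bounds the treewidth. The edges c–b–a–e–d–c form a cycle, so G is not a tree and its treewidth is at least 2. The upper and lower bounds meet at 2, so that is the treewidth.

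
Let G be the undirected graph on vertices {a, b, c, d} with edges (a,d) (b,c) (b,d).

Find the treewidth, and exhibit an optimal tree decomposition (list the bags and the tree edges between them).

Treewidth 1.
Bags: B1 = {b, c}  B2 = {b, d}  B3 = {a, d}
Tree: B1–B2, B2–B3

The largest bag has 2 vertices, giving width 1; this decomposition certifies tw(G) ≤ 1. Since G has at least one edge (e.g. c–b), it is not an edgeless graph, so tw(G) ≥ 1. Combining the bounds, tw(G) = 1.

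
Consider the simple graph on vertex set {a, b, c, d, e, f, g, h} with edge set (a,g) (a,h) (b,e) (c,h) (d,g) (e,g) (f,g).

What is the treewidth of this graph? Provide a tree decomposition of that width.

Treewidth 1.
One optimal decomposition is:
Bags: B1 = {f, g}  B2 = {a, g}  B3 = {e, g}  B4 = {d, g}  B5 = {a, h}  B6 = {b, e}  B7 = {c, h}
Tree: B1–B2, B1–B3, B3–B4, B2–B5, B3–B6, B5–B7

The largest bag has 2 vertices, giving width 1; this decomposition certifies tw(G) ≤ 1. G has an edge, so its treewidth is at least 1. Combining the bounds, tw(G) = 1.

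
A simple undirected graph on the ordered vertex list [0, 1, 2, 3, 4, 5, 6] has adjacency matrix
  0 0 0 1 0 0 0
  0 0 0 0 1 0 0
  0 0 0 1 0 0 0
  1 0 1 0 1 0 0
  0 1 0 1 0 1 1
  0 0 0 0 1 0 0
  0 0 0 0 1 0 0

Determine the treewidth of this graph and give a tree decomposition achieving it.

Every bag has size at most 2, so the width is 2 − 1 = 1 and tw(G) ≤ 1. G has an edge, so its treewidth is at least 1. The upper and lower bounds meet at 1, so that is the treewidth.

Treewidth 1.
Bags: B1 = {4, 6}  B2 = {3, 4}  B3 = {4, 5}  B4 = {2, 3}  B5 = {1, 4}  B6 = {0, 3}
Tree: B1–B2, B2–B3, B2–B4, B3–B5, B4–B6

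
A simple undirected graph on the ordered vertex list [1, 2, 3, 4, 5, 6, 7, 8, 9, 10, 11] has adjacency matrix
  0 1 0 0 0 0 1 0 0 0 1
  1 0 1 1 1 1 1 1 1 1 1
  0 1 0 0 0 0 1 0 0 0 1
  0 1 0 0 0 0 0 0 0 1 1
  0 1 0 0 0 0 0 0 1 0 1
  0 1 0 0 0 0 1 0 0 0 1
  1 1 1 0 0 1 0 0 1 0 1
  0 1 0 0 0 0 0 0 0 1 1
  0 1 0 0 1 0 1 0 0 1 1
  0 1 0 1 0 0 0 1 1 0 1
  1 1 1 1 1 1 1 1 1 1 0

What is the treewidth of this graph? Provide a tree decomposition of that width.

Each bag holds 4 vertices, so the decomposition has width 3, which upper-bounds the treewidth. Conversely, {2, 4, 10, 11} is a clique of size 4, and the vertices of any clique must share a bag in every tree decomposition; so some bag has ≥ 4 vertices and tw(G) ≥ 3. The upper and lower bounds meet at 3, so that is the treewidth.

Treewidth 3.
Bags: B1 = {2, 7, 9, 11}  B2 = {2, 9, 10, 11}  B3 = {1, 2, 7, 11}  B4 = {2, 8, 10, 11}  B5 = {2, 6, 7, 11}  B6 = {2, 5, 9, 11}  B7 = {2, 3, 7, 11}  B8 = {2, 4, 10, 11}
Tree: B1–B2, B1–B3, B2–B4, B3–B5, B1–B6, B1–B7, B4–B8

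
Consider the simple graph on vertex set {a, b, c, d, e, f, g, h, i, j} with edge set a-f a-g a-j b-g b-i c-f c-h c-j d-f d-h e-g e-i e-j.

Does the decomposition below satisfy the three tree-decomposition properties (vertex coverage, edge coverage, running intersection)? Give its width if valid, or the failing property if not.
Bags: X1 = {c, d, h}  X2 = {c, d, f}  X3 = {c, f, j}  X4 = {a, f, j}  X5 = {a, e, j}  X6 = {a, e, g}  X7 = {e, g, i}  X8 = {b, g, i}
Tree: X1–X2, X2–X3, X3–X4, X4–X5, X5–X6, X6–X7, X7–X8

Yes; width 2.

Checking the three conditions: (i) the bags cover all of {a, b, c, d, e, f, g, h, i, j}; (ii) for each edge, some bag contains both endpoints; (iii) the bags containing any fixed vertex form a subtree. All hold, so the decomposition is valid with width 3 − 1 = 2.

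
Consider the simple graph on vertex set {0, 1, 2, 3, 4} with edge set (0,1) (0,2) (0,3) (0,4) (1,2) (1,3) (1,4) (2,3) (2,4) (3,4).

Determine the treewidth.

4

A width-4 tree decomposition is:
Bags: B1 = {0, 1, 2, 3, 4}
Tree: (single bag)
With just one bag of size 5, the width is 5 − 1 = 4, so tw(G) ≤ 4. On the other hand G contains the 5-clique {0, 1, 2, 3, 4}. A clique must lie in a single bag of any decomposition, so no decomposition can have width below 4. Therefore the treewidth is 4.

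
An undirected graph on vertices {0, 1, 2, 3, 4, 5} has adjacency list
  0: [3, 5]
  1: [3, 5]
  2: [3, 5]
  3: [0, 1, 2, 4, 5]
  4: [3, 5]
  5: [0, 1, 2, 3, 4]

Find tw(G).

A width-2 tree decomposition is:
Bags: B1 = {2, 3, 5}  B2 = {0, 3, 5}  B3 = {1, 3, 5}  B4 = {3, 4, 5}
Tree: B1–B2, B1–B3, B2–B4
The largest bag has 3 vertices, giving width 2; this decomposition certifies tw(G) ≤ 2. For the lower bound, the 3 vertices {0, 3, 5} are pairwise adjacent, and any tree decomposition puts a clique entirely inside one bag — forcing width ≥ 2. Hence tw(G) = 2 exactly.

2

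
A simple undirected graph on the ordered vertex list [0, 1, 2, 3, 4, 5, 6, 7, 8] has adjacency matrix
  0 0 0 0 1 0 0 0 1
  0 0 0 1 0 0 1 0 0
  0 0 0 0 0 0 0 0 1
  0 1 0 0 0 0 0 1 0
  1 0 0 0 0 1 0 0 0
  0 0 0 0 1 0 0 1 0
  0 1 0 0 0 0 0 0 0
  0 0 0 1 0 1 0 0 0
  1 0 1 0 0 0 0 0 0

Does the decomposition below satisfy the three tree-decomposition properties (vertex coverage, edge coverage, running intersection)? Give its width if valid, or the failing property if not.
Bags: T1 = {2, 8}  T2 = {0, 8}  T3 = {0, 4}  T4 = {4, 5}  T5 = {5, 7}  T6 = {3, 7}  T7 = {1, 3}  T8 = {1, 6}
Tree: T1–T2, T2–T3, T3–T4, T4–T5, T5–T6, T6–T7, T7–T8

Checking the three conditions: (i) the bags cover all of {0, 1, 2, 3, 4, 5, 6, 7, 8}; (ii) for each edge, some bag contains both endpoints; (iii) the bags containing any fixed vertex form a subtree. All hold, so the decomposition is valid with width 2 − 1 = 1.

Yes; width 1.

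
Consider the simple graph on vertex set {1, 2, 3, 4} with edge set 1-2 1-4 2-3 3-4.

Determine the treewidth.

2

A width-2 tree decomposition is:
Bags: B1 = {2, 3, 4}  B2 = {1, 2, 4}
Tree: B1–B2
Every bag has size at most 3, so the width is 3 − 1 = 2 and tw(G) ≤ 2. Since 2–3–4–1–2 is a cycle in G, G is not acyclic. Forests are exactly the graphs of treewidth ≤ 1, so tw(G) ≥ 2. Combining the bounds, tw(G) = 2.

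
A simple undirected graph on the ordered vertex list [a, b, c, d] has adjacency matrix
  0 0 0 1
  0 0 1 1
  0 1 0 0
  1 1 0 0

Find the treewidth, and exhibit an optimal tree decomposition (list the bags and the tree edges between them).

Treewidth 1.
One optimal decomposition is:
Bags: B1 = {a, d}  B2 = {b, d}  B3 = {b, c}
Tree: B1–B2, B2–B3

Every bag has size at most 2, so the width is 2 − 1 = 1 and tw(G) ≤ 1. G has an edge, so its treewidth is at least 1. Hence tw(G) = 1 exactly.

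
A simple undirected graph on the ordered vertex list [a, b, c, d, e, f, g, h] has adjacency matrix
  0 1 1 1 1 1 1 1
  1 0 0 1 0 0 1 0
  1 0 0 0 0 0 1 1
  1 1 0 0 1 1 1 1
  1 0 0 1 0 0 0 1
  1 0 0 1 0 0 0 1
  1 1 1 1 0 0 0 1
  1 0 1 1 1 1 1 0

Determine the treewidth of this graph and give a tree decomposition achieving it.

Treewidth 3.
One such decomposition:
Bags: B1 = {a, d, f, h}  B2 = {a, d, g, h}  B3 = {a, d, e, h}  B4 = {a, b, d, g}  B5 = {a, c, g, h}
Tree: B1–B2, B2–B3, B2–B4, B2–B5

The largest bag has 4 vertices, giving width 3; this decomposition certifies tw(G) ≤ 3. On the other hand G contains the 4-clique {a, d, g, h}. A clique must lie in a single bag of any decomposition, so no decomposition can have width below 3. Combining the bounds, tw(G) = 3.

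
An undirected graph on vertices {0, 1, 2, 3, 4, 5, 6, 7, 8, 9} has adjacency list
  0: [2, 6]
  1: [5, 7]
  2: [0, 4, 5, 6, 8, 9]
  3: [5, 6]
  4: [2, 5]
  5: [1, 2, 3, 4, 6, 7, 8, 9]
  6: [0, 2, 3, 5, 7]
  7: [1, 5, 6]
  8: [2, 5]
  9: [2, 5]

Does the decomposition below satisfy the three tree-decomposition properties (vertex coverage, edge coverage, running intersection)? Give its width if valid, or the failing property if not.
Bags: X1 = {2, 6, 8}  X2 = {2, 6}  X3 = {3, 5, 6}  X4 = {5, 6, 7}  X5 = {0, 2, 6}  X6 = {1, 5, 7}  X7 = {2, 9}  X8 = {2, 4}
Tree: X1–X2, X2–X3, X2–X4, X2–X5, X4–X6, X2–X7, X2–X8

A tree decomposition must satisfy three properties: every vertex lies in some bag; for every edge, both endpoints lie together in some bag; and for every vertex, the bags containing it form a connected subtree. Here edge (8,5) lies in no bag, so the decomposition is invalid.

No — edge (8,5) lies in no bag.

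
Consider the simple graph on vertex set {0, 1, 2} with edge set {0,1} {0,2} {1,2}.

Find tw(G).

2

A width-2 tree decomposition is:
Bags: B1 = {0, 1, 2}
Tree: (single bag)
A single bag containing all 3 vertices is trivially a valid decomposition of width 2. On the other hand G contains the 3-clique {0, 1, 2}. A clique must lie in a single bag of any decomposition, so no decomposition can have width below 2. Hence tw(G) = 2 exactly.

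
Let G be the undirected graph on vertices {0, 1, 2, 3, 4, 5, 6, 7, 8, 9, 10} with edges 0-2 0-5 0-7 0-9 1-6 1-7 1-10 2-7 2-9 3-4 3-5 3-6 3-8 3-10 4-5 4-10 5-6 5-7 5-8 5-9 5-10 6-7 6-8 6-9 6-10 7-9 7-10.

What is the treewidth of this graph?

3

A width-3 tree decomposition is:
Bags: B1 = {5, 6, 7, 10}  B2 = {1, 6, 7, 10}  B3 = {3, 5, 6, 10}  B4 = {5, 6, 7, 9}  B5 = {3, 4, 5, 10}  B6 = {3, 5, 6, 8}  B7 = {0, 5, 7, 9}  B8 = {0, 2, 7, 9}
Tree: B1–B2, B1–B3, B1–B4, B3–B5, B3–B6, B4–B7, B7–B8
The largest bag has 4 vertices, giving width 3; this decomposition certifies tw(G) ≤ 3. Conversely, {1, 6, 7, 10} is a clique of size 4, and the vertices of any clique must share a bag in every tree decomposition; so some bag has ≥ 4 vertices and tw(G) ≥ 3. The upper and lower bounds meet at 3, so that is the treewidth.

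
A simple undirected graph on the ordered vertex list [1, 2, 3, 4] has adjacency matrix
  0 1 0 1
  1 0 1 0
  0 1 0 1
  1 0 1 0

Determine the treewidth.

A width-2 tree decomposition is:
Bags: B1 = {1, 2, 4}  B2 = {2, 3, 4}
Tree: B1–B2
The largest bag has 3 vertices, giving width 2; this decomposition certifies tw(G) ≤ 2. The edges 2–1–4–3–2 form a cycle, so G is not a tree and its treewidth is at least 2. The upper and lower bounds meet at 2, so that is the treewidth.

2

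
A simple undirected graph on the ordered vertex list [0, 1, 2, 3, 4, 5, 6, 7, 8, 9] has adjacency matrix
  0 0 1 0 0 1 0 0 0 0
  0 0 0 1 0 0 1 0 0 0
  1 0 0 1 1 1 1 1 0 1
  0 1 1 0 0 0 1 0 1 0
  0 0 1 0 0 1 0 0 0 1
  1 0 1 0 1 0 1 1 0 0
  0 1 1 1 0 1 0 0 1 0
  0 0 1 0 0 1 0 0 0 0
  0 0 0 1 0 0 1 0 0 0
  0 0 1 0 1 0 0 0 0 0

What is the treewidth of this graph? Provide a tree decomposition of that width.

Treewidth 2.
Bags: B1 = {2, 3, 6}  B2 = {2, 5, 6}  B3 = {2, 5, 7}  B4 = {0, 2, 5}  B5 = {2, 4, 5}  B6 = {2, 4, 9}  B7 = {3, 6, 8}  B8 = {1, 3, 6}
Tree: B1–B2, B2–B3, B3–B4, B4–B5, B5–B6, B1–B7, B7–B8

The largest bag has 3 vertices, giving width 2; this decomposition certifies tw(G) ≤ 2. Conversely, {3, 6, 8} is a clique of size 3, and the vertices of any clique must share a bag in every tree decomposition; so some bag has ≥ 3 vertices and tw(G) ≥ 2. Therefore the treewidth is 2.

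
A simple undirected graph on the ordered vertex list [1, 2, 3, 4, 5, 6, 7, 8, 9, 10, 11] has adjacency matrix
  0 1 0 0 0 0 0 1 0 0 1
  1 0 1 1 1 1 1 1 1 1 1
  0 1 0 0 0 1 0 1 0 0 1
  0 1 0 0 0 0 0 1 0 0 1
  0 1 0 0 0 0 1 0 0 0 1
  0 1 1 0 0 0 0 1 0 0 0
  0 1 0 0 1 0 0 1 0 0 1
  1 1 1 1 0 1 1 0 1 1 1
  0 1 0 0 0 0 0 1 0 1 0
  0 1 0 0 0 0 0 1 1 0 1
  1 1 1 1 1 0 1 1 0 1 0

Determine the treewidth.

A width-3 tree decomposition is:
Bags: B1 = {2, 8, 10, 11}  B2 = {2, 7, 8, 11}  B3 = {2, 8, 9, 10}  B4 = {2, 3, 8, 11}  B5 = {1, 2, 8, 11}  B6 = {2, 3, 6, 8}  B7 = {2, 4, 8, 11}  B8 = {2, 5, 7, 11}
Tree: B1–B2, B1–B3, B2–B4, B1–B5, B4–B6, B4–B7, B2–B8
Every bag has size at most 4, so the width is 4 − 1 = 3 and tw(G) ≤ 3. For the lower bound, the 4 vertices {2, 8, 9, 10} are pairwise adjacent, and any tree decomposition puts a clique entirely inside one bag — forcing width ≥ 3. Hence tw(G) = 3 exactly.

3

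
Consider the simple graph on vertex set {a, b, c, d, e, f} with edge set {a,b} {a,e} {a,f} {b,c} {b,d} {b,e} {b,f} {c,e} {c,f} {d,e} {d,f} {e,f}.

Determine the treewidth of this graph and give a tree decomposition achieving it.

Treewidth 3.
One such decomposition:
Bags: B1 = {b, c, e, f}  B2 = {b, d, e, f}  B3 = {a, b, e, f}
Tree: B1–B2, B1–B3

The largest bag has 4 vertices, giving width 3; this decomposition certifies tw(G) ≤ 3. Conversely, {b, d, e, f} is a clique of size 4, and the vertices of any clique must share a bag in every tree decomposition; so some bag has ≥ 4 vertices and tw(G) ≥ 3. Therefore the treewidth is 3.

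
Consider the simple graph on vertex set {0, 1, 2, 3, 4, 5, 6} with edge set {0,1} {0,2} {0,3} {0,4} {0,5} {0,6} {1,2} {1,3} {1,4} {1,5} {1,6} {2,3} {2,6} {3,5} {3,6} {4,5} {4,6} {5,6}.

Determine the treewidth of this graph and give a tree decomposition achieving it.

The largest bag has 5 vertices, giving width 4; this decomposition certifies tw(G) ≤ 4. On the other hand G contains the 5-clique {0, 1, 2, 3, 6}. A clique must lie in a single bag of any decomposition, so no decomposition can have width below 4. The upper and lower bounds meet at 4, so that is the treewidth.

Treewidth 4.
One optimal decomposition is:
Bags: B1 = {0, 1, 2, 3, 6}  B2 = {0, 1, 3, 5, 6}  B3 = {0, 1, 4, 5, 6}
Tree: B1–B2, B2–B3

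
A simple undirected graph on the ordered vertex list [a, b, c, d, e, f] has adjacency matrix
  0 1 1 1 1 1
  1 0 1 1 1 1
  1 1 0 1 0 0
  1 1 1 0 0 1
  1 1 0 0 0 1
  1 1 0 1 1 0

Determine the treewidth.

A width-3 tree decomposition is:
Bags: B1 = {a, b, c, d}  B2 = {a, b, d, f}  B3 = {a, b, e, f}
Tree: B1–B2, B2–B3
Each bag holds 4 vertices, so the decomposition has width 3, which upper-bounds the treewidth. Conversely, {a, b, c, d} is a clique of size 4, and the vertices of any clique must share a bag in every tree decomposition; so some bag has ≥ 4 vertices and tw(G) ≥ 3. The upper and lower bounds meet at 3, so that is the treewidth.

3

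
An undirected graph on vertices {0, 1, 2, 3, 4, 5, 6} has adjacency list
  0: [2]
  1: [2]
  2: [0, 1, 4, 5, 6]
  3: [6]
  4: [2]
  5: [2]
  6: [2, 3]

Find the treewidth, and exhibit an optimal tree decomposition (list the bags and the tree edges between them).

Treewidth 1.
One such decomposition:
Bags: B1 = {0, 2}  B2 = {2, 4}  B3 = {2, 6}  B4 = {1, 2}  B5 = {2, 5}  B6 = {3, 6}
Tree: B1–B2, B1–B3, B1–B4, B2–B5, B3–B6

Every bag has size at most 2, so the width is 2 − 1 = 1 and tw(G) ≤ 1. Since G has at least one edge (e.g. 2–0), it is not an edgeless graph, so tw(G) ≥ 1. Therefore the treewidth is 1.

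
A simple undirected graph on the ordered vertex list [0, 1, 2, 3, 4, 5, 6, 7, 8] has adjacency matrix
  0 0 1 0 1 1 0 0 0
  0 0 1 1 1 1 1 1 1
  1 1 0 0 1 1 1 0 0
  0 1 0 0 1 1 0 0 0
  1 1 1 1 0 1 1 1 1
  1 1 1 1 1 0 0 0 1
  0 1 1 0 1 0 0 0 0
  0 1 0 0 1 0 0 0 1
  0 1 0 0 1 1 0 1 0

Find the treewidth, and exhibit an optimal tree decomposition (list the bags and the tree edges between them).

Each bag holds 4 vertices, so the decomposition has width 3, which upper-bounds the treewidth. On the other hand G contains the 4-clique {0, 2, 4, 5}. A clique must lie in a single bag of any decomposition, so no decomposition can have width below 3. Therefore the treewidth is 3.

Treewidth 3.
One such decomposition:
Bags: B1 = {1, 2, 4, 5}  B2 = {1, 4, 5, 8}  B3 = {1, 3, 4, 5}  B4 = {0, 2, 4, 5}  B5 = {1, 4, 7, 8}  B6 = {1, 2, 4, 6}
Tree: B1–B2, B2–B3, B1–B4, B2–B5, B1–B6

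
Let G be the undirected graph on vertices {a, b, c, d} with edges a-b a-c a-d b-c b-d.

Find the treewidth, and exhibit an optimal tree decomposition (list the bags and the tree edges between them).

The largest bag has 3 vertices, giving width 2; this decomposition certifies tw(G) ≤ 2. For the lower bound, the 3 vertices {a, b, d} are pairwise adjacent, and any tree decomposition puts a clique entirely inside one bag — forcing width ≥ 2. Therefore the treewidth is 2.

Treewidth 2.
One such decomposition:
Bags: B1 = {a, b, d}  B2 = {a, b, c}
Tree: B1–B2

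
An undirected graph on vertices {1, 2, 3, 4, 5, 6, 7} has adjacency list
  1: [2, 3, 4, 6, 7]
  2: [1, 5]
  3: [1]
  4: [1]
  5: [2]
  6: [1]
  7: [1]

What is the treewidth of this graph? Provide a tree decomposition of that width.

Each bag holds 2 vertices, so the decomposition has width 1, which upper-bounds the treewidth. Any graph with an edge has treewidth ≥ 1, and G has the edge 1–3. Hence tw(G) = 1 exactly.

Treewidth 1.
Bags: B1 = {1, 3}  B2 = {1, 2}  B3 = {1, 4}  B4 = {1, 6}  B5 = {2, 5}  B6 = {1, 7}
Tree: B1–B2, B1–B3, B2–B4, B2–B5, B1–B6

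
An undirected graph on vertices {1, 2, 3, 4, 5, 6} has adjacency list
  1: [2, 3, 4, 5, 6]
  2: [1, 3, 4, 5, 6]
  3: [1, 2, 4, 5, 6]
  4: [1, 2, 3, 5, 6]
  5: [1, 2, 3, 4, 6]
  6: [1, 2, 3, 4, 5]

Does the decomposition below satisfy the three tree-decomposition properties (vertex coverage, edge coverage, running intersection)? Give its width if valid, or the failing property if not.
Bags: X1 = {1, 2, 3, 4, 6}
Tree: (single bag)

A tree decomposition must satisfy three properties: every vertex lies in some bag; for every edge, both endpoints lie together in some bag; and for every vertex, the bags containing it form a connected subtree. Here vertex 5 appears in no bag, so the decomposition is invalid.

No — vertex 5 appears in no bag.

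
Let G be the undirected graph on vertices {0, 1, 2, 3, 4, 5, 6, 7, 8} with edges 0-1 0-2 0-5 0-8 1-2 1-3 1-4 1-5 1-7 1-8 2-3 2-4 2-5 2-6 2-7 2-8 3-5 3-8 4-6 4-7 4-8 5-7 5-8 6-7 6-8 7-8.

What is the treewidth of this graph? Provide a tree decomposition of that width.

Each bag holds 5 vertices, so the decomposition has width 4, which upper-bounds the treewidth. On the other hand G contains the 5-clique {1, 2, 4, 7, 8}. A clique must lie in a single bag of any decomposition, so no decomposition can have width below 4. Therefore the treewidth is 4.

Treewidth 4.
Bags: B1 = {1, 2, 5, 7, 8}  B2 = {1, 2, 3, 5, 8}  B3 = {1, 2, 4, 7, 8}  B4 = {2, 4, 6, 7, 8}  B5 = {0, 1, 2, 5, 8}
Tree: B1–B2, B1–B3, B3–B4, B1–B5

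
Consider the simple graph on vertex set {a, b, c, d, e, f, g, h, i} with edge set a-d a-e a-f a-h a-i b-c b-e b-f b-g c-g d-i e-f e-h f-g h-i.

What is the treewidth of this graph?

2

A width-2 tree decomposition is:
Bags: B1 = {a, e, h}  B2 = {a, e, f}  B3 = {a, h, i}  B4 = {b, e, f}  B5 = {b, f, g}  B6 = {b, c, g}  B7 = {a, d, i}
Tree: B1–B2, B1–B3, B2–B4, B4–B5, B5–B6, B3–B7
Each bag holds 3 vertices, so the decomposition has width 2, which upper-bounds the treewidth. For the lower bound, the 3 vertices {b, c, g} are pairwise adjacent, and any tree decomposition puts a clique entirely inside one bag — forcing width ≥ 2. Therefore the treewidth is 2.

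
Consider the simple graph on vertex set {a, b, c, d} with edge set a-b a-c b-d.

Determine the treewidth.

1

A width-1 tree decomposition is:
Bags: B1 = {a, b}  B2 = {b, d}  B3 = {a, c}
Tree: B1–B2, B1–B3
The largest bag has 2 vertices, giving width 1; this decomposition certifies tw(G) ≤ 1. Since G has at least one edge (e.g. b–a), it is not an edgeless graph, so tw(G) ≥ 1. The upper and lower bounds meet at 1, so that is the treewidth.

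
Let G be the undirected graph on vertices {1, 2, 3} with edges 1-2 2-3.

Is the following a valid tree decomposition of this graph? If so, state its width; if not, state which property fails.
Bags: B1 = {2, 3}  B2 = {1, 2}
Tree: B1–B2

Yes; width 1.

Checking the three conditions: (i) the bags cover all of {1, 2, 3}; (ii) for each edge, some bag contains both endpoints; (iii) the bags containing any fixed vertex form a subtree. All hold, so the decomposition is valid with width 2 − 1 = 1.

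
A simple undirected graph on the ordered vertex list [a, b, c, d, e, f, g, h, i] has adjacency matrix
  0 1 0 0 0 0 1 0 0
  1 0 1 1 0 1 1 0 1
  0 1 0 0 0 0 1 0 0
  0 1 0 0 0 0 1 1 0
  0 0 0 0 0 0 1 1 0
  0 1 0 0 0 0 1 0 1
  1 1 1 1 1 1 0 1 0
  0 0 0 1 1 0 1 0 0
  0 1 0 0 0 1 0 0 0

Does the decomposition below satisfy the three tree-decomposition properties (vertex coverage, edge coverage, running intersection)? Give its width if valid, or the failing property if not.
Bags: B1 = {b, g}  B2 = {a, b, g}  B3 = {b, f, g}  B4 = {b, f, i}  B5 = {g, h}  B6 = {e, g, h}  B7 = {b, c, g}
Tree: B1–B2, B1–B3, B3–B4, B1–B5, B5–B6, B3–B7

No — vertex d appears in no bag.

A tree decomposition must satisfy three properties: every vertex lies in some bag; for every edge, both endpoints lie together in some bag; and for every vertex, the bags containing it form a connected subtree. Here vertex d appears in no bag, so the decomposition is invalid.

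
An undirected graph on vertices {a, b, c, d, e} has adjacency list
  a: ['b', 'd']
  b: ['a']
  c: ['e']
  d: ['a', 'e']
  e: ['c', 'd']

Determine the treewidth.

1

A width-1 tree decomposition is:
Bags: B1 = {d, e}  B2 = {a, d}  B3 = {c, e}  B4 = {a, b}
Tree: B1–B2, B1–B3, B2–B4
The largest bag has 2 vertices, giving width 1; this decomposition certifies tw(G) ≤ 1. Since G has at least one edge (e.g. d–e), it is not an edgeless graph, so tw(G) ≥ 1. Hence tw(G) = 1 exactly.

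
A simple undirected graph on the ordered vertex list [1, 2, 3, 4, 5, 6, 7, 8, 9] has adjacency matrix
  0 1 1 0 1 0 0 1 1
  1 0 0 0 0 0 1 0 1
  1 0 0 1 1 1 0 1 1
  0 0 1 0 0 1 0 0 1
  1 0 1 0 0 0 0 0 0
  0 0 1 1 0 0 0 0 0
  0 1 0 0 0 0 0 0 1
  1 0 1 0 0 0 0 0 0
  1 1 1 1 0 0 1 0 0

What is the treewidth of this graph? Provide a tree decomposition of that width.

Every bag has size at most 3, so the width is 3 − 1 = 2 and tw(G) ≤ 2. For the lower bound, the 3 vertices {1, 2, 9} are pairwise adjacent, and any tree decomposition puts a clique entirely inside one bag — forcing width ≥ 2. Therefore the treewidth is 2.

Treewidth 2.
Bags: B1 = {1, 2, 9}  B2 = {1, 3, 9}  B3 = {2, 7, 9}  B4 = {3, 4, 9}  B5 = {3, 4, 6}  B6 = {1, 3, 5}  B7 = {1, 3, 8}
Tree: B1–B2, B1–B3, B2–B4, B4–B5, B2–B6, B2–B7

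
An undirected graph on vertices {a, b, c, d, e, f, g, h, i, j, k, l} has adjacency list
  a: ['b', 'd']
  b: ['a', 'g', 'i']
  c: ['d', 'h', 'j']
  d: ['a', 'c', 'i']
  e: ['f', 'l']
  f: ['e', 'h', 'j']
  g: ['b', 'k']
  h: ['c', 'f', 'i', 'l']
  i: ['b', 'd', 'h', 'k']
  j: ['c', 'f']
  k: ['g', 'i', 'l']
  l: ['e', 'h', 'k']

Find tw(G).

3

A width-3 tree decomposition is:
Bags: B1 = {a, b, g, k}  B2 = {a, b, i, k}  B3 = {a, d, i, k}  B4 = {d, i, k, l}  B5 = {d, h, i, l}  B6 = {c, d, h, l}  B7 = {c, e, h, l}  B8 = {c, e, f, h}  B9 = {c, e, f, j}
Tree: B1–B2, B2–B3, B3–B4, B4–B5, B5–B6, B6–B7, B7–B8, B8–B9
Every bag has size at most 4, so the width is 4 − 1 = 3 and tw(G) ≤ 3. For the lower bound: the 4 vertex sets {a,b,g}, {k}, {i}, {c,d,h,l} are disjoint, each induces a connected subgraph, and every pair is joined by at least one edge of G. Contracting each set to a single vertex therefore yields K_{4} as a minor, and since treewidth is minor-monotone, tw(G) ≥ tw(K_{4}) = 3. Therefore the treewidth is 3.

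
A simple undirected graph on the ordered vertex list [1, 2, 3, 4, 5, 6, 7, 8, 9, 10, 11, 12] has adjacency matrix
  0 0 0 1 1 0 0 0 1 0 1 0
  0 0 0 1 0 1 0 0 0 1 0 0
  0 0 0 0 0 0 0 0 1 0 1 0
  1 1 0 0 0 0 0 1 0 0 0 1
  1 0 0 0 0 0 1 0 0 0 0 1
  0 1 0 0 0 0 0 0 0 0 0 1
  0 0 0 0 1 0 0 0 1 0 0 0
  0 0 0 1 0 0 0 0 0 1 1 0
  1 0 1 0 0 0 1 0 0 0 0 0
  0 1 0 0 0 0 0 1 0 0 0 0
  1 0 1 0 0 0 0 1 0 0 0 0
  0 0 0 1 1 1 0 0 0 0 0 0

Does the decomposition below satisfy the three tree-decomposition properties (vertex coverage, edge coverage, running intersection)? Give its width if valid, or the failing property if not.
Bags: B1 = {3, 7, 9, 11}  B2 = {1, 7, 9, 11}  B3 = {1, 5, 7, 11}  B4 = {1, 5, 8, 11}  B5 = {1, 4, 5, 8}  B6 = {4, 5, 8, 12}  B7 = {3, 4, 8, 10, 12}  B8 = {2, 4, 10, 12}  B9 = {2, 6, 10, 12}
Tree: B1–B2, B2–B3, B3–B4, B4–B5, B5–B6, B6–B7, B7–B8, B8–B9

A tree decomposition must satisfy three properties: every vertex lies in some bag; for every edge, both endpoints lie together in some bag; and for every vertex, the bags containing it form a connected subtree. Here bags containing vertex 3 are not connected in the tree, so the decomposition is invalid.

No — bags containing vertex 3 are not connected in the tree.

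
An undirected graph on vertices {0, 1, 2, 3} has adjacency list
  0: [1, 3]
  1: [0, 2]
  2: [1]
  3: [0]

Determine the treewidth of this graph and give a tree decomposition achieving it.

Treewidth 1.
Bags: B1 = {0, 3}  B2 = {0, 1}  B3 = {1, 2}
Tree: B1–B2, B2–B3

The largest bag has 2 vertices, giving width 1; this decomposition certifies tw(G) ≤ 1. Since G has at least one edge (e.g. 3–0), it is not an edgeless graph, so tw(G) ≥ 1. Combining the bounds, tw(G) = 1.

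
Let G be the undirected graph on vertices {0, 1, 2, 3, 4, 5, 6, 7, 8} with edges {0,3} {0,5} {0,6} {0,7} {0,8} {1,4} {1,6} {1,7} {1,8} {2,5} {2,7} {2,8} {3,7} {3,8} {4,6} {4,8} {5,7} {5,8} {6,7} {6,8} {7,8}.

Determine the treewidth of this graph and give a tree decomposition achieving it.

Treewidth 3.
One optimal decomposition is:
Bags: B1 = {1, 4, 6, 8}  B2 = {1, 6, 7, 8}  B3 = {0, 6, 7, 8}  B4 = {0, 5, 7, 8}  B5 = {0, 3, 7, 8}  B6 = {2, 5, 7, 8}
Tree: B1–B2, B2–B3, B3–B4, B3–B5, B4–B6

The largest bag has 4 vertices, giving width 3; this decomposition certifies tw(G) ≤ 3. For the lower bound, the 4 vertices {1, 4, 6, 8} are pairwise adjacent, and any tree decomposition puts a clique entirely inside one bag — forcing width ≥ 3. The upper and lower bounds meet at 3, so that is the treewidth.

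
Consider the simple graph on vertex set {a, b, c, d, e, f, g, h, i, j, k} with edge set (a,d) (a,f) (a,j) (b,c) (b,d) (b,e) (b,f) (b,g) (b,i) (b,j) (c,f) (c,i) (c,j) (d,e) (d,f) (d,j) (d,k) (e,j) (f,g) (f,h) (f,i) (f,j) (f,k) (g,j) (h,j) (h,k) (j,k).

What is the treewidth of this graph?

A width-3 tree decomposition is:
Bags: B1 = {b, d, e, j}  B2 = {b, d, f, j}  B3 = {b, f, g, j}  B4 = {a, d, f, j}  B5 = {d, f, j, k}  B6 = {b, c, f, j}  B7 = {f, h, j, k}  B8 = {b, c, f, i}
Tree: B1–B2, B2–B3, B2–B4, B4–B5, B2–B6, B5–B7, B6–B8
Every bag has size at most 4, so the width is 4 − 1 = 3 and tw(G) ≤ 3. Conversely, {b, d, e, j} is a clique of size 4, and the vertices of any clique must share a bag in every tree decomposition; so some bag has ≥ 4 vertices and tw(G) ≥ 3. Combining the bounds, tw(G) = 3.

3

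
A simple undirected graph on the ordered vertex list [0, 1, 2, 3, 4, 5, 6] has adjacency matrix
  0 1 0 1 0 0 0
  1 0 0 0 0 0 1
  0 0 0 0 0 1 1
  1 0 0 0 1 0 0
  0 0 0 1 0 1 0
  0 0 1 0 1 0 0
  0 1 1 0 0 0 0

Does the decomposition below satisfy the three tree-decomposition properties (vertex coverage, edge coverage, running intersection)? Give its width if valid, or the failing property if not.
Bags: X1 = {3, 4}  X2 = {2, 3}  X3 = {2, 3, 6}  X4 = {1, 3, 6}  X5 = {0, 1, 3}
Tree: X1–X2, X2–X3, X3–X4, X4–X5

No — vertex 5 appears in no bag.

A tree decomposition must satisfy three properties: every vertex lies in some bag; for every edge, both endpoints lie together in some bag; and for every vertex, the bags containing it form a connected subtree. Here vertex 5 appears in no bag, so the decomposition is invalid.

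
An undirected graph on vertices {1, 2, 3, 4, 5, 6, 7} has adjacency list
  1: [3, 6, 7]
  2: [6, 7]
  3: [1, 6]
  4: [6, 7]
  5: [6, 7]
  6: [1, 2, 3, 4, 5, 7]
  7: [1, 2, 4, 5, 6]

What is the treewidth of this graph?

A width-2 tree decomposition is:
Bags: B1 = {1, 6, 7}  B2 = {1, 3, 6}  B3 = {2, 6, 7}  B4 = {5, 6, 7}  B5 = {4, 6, 7}
Tree: B1–B2, B1–B3, B3–B4, B3–B5
The largest bag has 3 vertices, giving width 2; this decomposition certifies tw(G) ≤ 2. Conversely, {1, 3, 6} is a clique of size 3, and the vertices of any clique must share a bag in every tree decomposition; so some bag has ≥ 3 vertices and tw(G) ≥ 2. Therefore the treewidth is 2.

2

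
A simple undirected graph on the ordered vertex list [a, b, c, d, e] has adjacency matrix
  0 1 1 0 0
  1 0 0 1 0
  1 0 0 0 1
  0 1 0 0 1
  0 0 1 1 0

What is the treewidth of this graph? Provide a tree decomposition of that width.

Every bag has size at most 3, so the width is 3 − 1 = 2 and tw(G) ≤ 2. Since a–c–e–d–b–a is a cycle in G, G is not acyclic. Forests are exactly the graphs of treewidth ≤ 1, so tw(G) ≥ 2. Combining the bounds, tw(G) = 2.

Treewidth 2.
Bags: B1 = {a, c, e}  B2 = {a, d, e}  B3 = {a, b, d}
Tree: B1–B2, B2–B3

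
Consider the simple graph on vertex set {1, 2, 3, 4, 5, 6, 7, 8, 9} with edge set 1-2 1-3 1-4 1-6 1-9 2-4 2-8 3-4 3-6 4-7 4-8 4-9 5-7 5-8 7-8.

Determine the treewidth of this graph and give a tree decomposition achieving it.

Treewidth 2.
One such decomposition:
Bags: B1 = {4, 7, 8}  B2 = {2, 4, 8}  B3 = {1, 2, 4}  B4 = {1, 4, 9}  B5 = {1, 3, 4}  B6 = {5, 7, 8}  B7 = {1, 3, 6}
Tree: B1–B2, B2–B3, B3–B4, B3–B5, B1–B6, B5–B7

The largest bag has 3 vertices, giving width 2; this decomposition certifies tw(G) ≤ 2. Conversely, {2, 4, 8} is a clique of size 3, and the vertices of any clique must share a bag in every tree decomposition; so some bag has ≥ 3 vertices and tw(G) ≥ 2. Hence tw(G) = 2 exactly.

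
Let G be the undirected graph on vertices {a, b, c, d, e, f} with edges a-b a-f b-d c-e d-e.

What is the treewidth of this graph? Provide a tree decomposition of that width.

Treewidth 1.
Bags: B1 = {c, e}  B2 = {d, e}  B3 = {b, d}  B4 = {a, b}  B5 = {a, f}
Tree: B1–B2, B2–B3, B3–B4, B4–B5

Each bag holds 2 vertices, so the decomposition has width 1, which upper-bounds the treewidth. Since G has at least one edge (e.g. c–e), it is not an edgeless graph, so tw(G) ≥ 1. Hence tw(G) = 1 exactly.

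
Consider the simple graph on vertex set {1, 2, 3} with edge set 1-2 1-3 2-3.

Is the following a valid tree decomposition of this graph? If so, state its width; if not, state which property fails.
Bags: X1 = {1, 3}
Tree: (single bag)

No — vertex 2 appears in no bag.

A tree decomposition must satisfy three properties: every vertex lies in some bag; for every edge, both endpoints lie together in some bag; and for every vertex, the bags containing it form a connected subtree. Here vertex 2 appears in no bag, so the decomposition is invalid.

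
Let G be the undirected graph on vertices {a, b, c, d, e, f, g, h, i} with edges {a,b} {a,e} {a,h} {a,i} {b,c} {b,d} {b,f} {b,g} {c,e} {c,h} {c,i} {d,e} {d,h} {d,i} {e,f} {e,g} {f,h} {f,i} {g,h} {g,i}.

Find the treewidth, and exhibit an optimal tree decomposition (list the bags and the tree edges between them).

Treewidth 4.
Bags: B1 = {b, d, e, h, i}  B2 = {b, e, g, h, i}  B3 = {b, e, f, h, i}  B4 = {b, c, e, h, i}  B5 = {a, b, e, h, i}
Tree: B1–B2, B2–B3, B3–B4, B4–B5

Every bag has size at most 5, so the width is 5 − 1 = 4 and tw(G) ≤ 4. For the lower bound: the 5 vertex sets {d,h}, {b,g}, {e,f}, {i}, {c} are disjoint, each induces a connected subgraph, and every pair is joined by at least one edge of G. Contracting each set to a single vertex therefore yields K_{5} as a minor, and since treewidth is minor-monotone, tw(G) ≥ tw(K_{5}) = 4. Hence tw(G) = 4 exactly.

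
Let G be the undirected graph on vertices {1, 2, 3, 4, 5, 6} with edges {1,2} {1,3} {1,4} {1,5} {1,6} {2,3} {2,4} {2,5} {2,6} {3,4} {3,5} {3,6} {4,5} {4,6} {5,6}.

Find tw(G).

5

A width-5 tree decomposition is:
Bags: B1 = {1, 2, 3, 4, 5, 6}
Tree: (single bag)
A single bag containing all 6 vertices is trivially a valid decomposition of width 5. For the lower bound, the 6 vertices {1, 2, 3, 4, 5, 6} are pairwise adjacent, and any tree decomposition puts a clique entirely inside one bag — forcing width ≥ 5. The upper and lower bounds meet at 5, so that is the treewidth.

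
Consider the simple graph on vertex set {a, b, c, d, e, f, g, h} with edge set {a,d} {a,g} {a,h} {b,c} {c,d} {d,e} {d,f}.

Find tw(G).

1

A width-1 tree decomposition is:
Bags: B1 = {a, d}  B2 = {c, d}  B3 = {a, h}  B4 = {d, e}  B5 = {b, c}  B6 = {d, f}  B7 = {a, g}
Tree: B1–B2, B1–B3, B1–B4, B2–B5, B4–B6, B1–B7
Every bag has size at most 2, so the width is 2 − 1 = 1 and tw(G) ≤ 1. Any graph with an edge has treewidth ≥ 1, and G has the edge a–d. Therefore the treewidth is 1.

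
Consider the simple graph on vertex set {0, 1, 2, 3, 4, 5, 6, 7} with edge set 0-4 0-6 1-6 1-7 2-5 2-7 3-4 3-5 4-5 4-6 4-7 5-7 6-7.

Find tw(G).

2

A width-2 tree decomposition is:
Bags: B1 = {2, 5, 7}  B2 = {4, 5, 7}  B3 = {4, 6, 7}  B4 = {0, 4, 6}  B5 = {1, 6, 7}  B6 = {3, 4, 5}
Tree: B1–B2, B2–B3, B3–B4, B3–B5, B2–B6
The largest bag has 3 vertices, giving width 2; this decomposition certifies tw(G) ≤ 2. Conversely, {1, 6, 7} is a clique of size 3, and the vertices of any clique must share a bag in every tree decomposition; so some bag has ≥ 3 vertices and tw(G) ≥ 2. Therefore the treewidth is 2.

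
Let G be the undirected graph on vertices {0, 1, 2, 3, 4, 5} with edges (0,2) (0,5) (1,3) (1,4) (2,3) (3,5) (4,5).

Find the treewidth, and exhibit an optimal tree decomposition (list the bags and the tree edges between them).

Each bag holds 3 vertices, so the decomposition has width 2, which upper-bounds the treewidth. The edges 2–0–5–3–2 form a cycle, so G is not a tree and its treewidth is at least 2. Therefore the treewidth is 2.

Treewidth 2.
One such decomposition:
Bags: B1 = {0, 2, 3}  B2 = {0, 3, 5}  B3 = {1, 3, 5}  B4 = {1, 4, 5}
Tree: B1–B2, B2–B3, B3–B4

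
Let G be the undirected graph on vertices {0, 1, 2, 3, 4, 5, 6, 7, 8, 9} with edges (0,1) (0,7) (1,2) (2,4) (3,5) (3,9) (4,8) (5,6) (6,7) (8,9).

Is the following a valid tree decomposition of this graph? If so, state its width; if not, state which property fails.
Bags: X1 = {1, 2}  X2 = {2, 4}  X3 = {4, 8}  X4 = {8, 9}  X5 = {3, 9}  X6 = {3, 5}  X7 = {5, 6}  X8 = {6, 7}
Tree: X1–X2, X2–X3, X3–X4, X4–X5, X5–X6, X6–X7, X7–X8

A tree decomposition must satisfy three properties: every vertex lies in some bag; for every edge, both endpoints lie together in some bag; and for every vertex, the bags containing it form a connected subtree. Here vertex 0 appears in no bag, so the decomposition is invalid.

No — vertex 0 appears in no bag.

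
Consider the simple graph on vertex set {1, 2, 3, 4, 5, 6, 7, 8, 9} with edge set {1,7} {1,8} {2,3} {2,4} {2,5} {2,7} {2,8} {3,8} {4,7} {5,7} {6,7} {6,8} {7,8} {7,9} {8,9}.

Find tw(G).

A width-2 tree decomposition is:
Bags: B1 = {2, 4, 7}  B2 = {2, 7, 8}  B3 = {2, 3, 8}  B4 = {2, 5, 7}  B5 = {6, 7, 8}  B6 = {7, 8, 9}  B7 = {1, 7, 8}
Tree: B1–B2, B2–B3, B2–B4, B2–B5, B5–B6, B5–B7
Each bag holds 3 vertices, so the decomposition has width 2, which upper-bounds the treewidth. On the other hand G contains the 3-clique {2, 3, 8}. A clique must lie in a single bag of any decomposition, so no decomposition can have width below 2. Therefore the treewidth is 2.

2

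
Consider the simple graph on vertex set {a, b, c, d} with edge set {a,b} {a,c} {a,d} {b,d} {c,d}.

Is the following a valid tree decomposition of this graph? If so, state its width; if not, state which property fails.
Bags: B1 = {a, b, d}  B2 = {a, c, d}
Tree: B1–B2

Yes; width 2.

Every vertex of G appears in some bag (union = {a, b, c, d}); every edge is covered by a bag; and for each vertex v the set of bags containing v is connected in the bag tree. The decomposition is therefore valid. The largest bag has 3 vertices, so the width is 2.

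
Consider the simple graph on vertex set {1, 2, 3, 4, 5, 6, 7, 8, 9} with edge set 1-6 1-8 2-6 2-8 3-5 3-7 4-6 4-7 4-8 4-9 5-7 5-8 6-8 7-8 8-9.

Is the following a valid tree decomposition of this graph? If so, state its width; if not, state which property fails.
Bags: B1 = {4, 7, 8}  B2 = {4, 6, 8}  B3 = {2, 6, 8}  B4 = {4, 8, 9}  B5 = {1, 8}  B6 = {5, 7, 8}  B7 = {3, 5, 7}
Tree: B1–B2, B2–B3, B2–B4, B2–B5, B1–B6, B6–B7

No — edge (6,1) lies in no bag.

A tree decomposition must satisfy three properties: every vertex lies in some bag; for every edge, both endpoints lie together in some bag; and for every vertex, the bags containing it form a connected subtree. Here edge (6,1) lies in no bag, so the decomposition is invalid.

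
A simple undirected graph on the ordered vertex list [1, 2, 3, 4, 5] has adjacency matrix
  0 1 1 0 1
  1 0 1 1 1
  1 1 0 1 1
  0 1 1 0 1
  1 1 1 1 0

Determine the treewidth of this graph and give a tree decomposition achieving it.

Every bag has size at most 4, so the width is 4 − 1 = 3 and tw(G) ≤ 3. On the other hand G contains the 4-clique {1, 2, 3, 5}. A clique must lie in a single bag of any decomposition, so no decomposition can have width below 3. Therefore the treewidth is 3.

Treewidth 3.
Bags: B1 = {2, 3, 4, 5}  B2 = {1, 2, 3, 5}
Tree: B1–B2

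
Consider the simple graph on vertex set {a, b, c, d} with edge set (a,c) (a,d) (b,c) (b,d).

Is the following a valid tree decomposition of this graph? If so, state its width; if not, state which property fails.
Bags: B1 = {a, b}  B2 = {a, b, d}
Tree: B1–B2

A tree decomposition must satisfy three properties: every vertex lies in some bag; for every edge, both endpoints lie together in some bag; and for every vertex, the bags containing it form a connected subtree. Here vertex c appears in no bag, so the decomposition is invalid.

No — vertex c appears in no bag.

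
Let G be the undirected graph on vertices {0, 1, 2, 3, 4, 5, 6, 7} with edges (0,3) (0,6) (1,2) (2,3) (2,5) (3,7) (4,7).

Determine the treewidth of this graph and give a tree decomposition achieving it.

Treewidth 1.
One optimal decomposition is:
Bags: B1 = {2, 3}  B2 = {0, 3}  B3 = {1, 2}  B4 = {2, 5}  B5 = {3, 7}  B6 = {0, 6}  B7 = {4, 7}
Tree: B1–B2, B1–B3, B1–B4, B1–B5, B2–B6, B5–B7

The largest bag has 2 vertices, giving width 1; this decomposition certifies tw(G) ≤ 1. Any graph with an edge has treewidth ≥ 1, and G has the edge 2–3. Hence tw(G) = 1 exactly.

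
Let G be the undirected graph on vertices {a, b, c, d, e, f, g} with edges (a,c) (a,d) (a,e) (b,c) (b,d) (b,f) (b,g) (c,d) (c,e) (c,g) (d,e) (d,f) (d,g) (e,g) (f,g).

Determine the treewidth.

A width-3 tree decomposition is:
Bags: B1 = {c, d, e, g}  B2 = {a, c, d, e}  B3 = {b, c, d, g}  B4 = {b, d, f, g}
Tree: B1–B2, B1–B3, B3–B4
Every bag has size at most 4, so the width is 4 − 1 = 3 and tw(G) ≤ 3. Conversely, {c, d, e, g} is a clique of size 4, and the vertices of any clique must share a bag in every tree decomposition; so some bag has ≥ 4 vertices and tw(G) ≥ 3. Combining the bounds, tw(G) = 3.

3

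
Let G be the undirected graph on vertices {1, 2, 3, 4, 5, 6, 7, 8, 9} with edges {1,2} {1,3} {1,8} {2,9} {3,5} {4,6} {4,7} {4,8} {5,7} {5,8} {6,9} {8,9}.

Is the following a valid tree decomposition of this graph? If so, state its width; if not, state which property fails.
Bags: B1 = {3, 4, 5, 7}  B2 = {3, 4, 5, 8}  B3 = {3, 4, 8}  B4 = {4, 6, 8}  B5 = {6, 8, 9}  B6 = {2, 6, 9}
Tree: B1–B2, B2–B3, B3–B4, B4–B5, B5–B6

No — vertex 1 appears in no bag.

A tree decomposition must satisfy three properties: every vertex lies in some bag; for every edge, both endpoints lie together in some bag; and for every vertex, the bags containing it form a connected subtree. Here vertex 1 appears in no bag, so the decomposition is invalid.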